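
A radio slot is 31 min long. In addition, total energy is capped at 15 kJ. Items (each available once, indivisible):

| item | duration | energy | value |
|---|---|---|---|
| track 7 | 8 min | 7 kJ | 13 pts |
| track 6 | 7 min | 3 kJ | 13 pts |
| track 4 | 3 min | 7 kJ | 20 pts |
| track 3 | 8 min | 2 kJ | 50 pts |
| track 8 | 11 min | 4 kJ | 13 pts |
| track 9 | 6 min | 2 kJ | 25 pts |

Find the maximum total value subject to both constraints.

Feasible sets respecting both limits:
- track 6+track 4+track 3+track 9: duration 24, energy 14, value 108
- track 4+track 3+track 8+track 9: duration 28, energy 15, value 108
- track 7+track 6+track 3+track 9: duration 29, energy 14, value 101
- track 4+track 3+track 9: duration 17, energy 11, value 95
Best: 108 pts.

108 pts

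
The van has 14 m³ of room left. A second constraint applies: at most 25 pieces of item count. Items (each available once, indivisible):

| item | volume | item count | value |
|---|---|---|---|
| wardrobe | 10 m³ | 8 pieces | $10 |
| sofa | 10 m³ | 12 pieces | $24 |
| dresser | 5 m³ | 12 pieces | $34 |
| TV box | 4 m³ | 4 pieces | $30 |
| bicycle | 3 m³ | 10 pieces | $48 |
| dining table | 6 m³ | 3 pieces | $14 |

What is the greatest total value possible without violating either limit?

Feasible sets respecting both limits:
- dresser+bicycle+dining table: volume 14, item count 25, value 96
- TV box+bicycle+dining table: volume 13, item count 17, value 92
- dresser+bicycle: volume 8, item count 22, value 82
Best: $96.

$96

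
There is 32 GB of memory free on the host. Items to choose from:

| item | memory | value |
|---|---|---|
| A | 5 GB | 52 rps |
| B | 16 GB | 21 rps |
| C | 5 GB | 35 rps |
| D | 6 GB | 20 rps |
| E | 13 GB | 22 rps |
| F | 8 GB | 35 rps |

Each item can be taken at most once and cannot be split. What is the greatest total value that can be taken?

144 rps

Check high-value combinations within 32 GB:
- A+C+E+F: memory 5+5+13+8=31, value 52+35+22+35=144
- A+C+D+F: memory 5+5+6+8=24, value 52+35+20+35=142
- A+C+D+E: memory 5+5+6+13=29, value 52+35+20+22=129
- A+D+E+F: memory 5+6+13+8=32, value 52+20+22+35=129
- A+B+C+D: memory 5+16+5+6=32, value 52+21+35+20=128
Best: 144 rps.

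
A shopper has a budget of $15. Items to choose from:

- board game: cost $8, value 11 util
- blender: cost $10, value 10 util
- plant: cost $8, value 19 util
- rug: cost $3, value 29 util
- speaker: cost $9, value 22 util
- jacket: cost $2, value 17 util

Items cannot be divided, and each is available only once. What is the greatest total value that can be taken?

68 util

This is a 0/1 knapsack; check combinations near the capacity.
- rug+speaker+jacket: cost 3+9+2=14, value 29+22+17=68
- plant+rug+jacket: cost 8+3+2=13, value 19+29+17=65
- board game+rug+jacket: cost 8+3+2=13, value 11+29+17=57
- blender+rug+jacket: cost 10+3+2=15, value 10+29+17=56
Best: 68 util.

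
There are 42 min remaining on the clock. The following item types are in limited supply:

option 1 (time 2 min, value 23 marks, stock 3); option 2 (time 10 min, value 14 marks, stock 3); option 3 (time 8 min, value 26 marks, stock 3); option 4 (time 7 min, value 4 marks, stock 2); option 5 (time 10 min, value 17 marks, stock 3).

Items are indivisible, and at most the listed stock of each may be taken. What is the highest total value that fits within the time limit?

164 marks

Best selections within time 42 and stock limits:
- 3×option 1 + 3×option 3 + 1×option 5: time 40, value 164
- 3×option 1 + 1×option 2 + 3×option 3: time 40, value 161
- 3×option 1 + 2×option 3 + 2×option 5: time 42, value 155
Best: 164 marks.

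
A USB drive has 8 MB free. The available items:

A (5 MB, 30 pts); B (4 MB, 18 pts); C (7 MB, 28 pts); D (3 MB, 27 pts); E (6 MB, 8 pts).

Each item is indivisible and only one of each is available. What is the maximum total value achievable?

57 pts

This is a 0/1 knapsack; check combinations near the capacity.
- A+D: size 5+3=8, value 30+27=57
- B+D: size 4+3=7, value 18+27=45
- A: size 5, value 30
- C: size 7, value 28
- D: size 3, value 27
Best: 57 pts.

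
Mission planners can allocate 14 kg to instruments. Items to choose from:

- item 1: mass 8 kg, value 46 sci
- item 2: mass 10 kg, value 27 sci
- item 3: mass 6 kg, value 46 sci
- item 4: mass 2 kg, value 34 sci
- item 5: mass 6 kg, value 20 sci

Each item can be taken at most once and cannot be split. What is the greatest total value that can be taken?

Check high-value combinations within 14 kg:
- item 3+item 4+item 5: mass 6+2+6=14, value 46+34+20=100
- item 1+item 3: mass 8+6=14, value 46+46=92
- item 3+item 4: mass 6+2=8, value 46+34=80
- item 1+item 4: mass 8+2=10, value 46+34=80
- item 3+item 5: mass 6+6=12, value 46+20=66
Best: 100 sci.

100 sci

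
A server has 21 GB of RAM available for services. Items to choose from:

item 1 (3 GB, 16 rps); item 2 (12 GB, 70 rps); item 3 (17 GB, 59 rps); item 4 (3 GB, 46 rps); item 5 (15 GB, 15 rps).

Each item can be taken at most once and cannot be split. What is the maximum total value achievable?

132 rps

Check high-value combinations within 21 GB:
- item 1+item 2+item 4: memory 3+12+3=18, value 16+70+46=132
- item 2+item 4: memory 12+3=15, value 70+46=116
- item 3+item 4: memory 17+3=20, value 59+46=105
Best: 132 rps.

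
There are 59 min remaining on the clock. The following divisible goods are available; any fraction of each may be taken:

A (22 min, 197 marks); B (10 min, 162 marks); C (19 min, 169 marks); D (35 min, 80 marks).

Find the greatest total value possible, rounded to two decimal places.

546.29

Take in order of value per unit:
- B (162/10 per unit): all 10 → value 162, running total 162.00
- A (197/22 per unit): all 22 → value 197, running total 359.00
- C (169/19 per unit): all 19 → value 169, running total 528.00
- D (80/35 per unit): 8 of 35 → value 8×80/35 = 18.2857, running total 546.29
Total 546.29.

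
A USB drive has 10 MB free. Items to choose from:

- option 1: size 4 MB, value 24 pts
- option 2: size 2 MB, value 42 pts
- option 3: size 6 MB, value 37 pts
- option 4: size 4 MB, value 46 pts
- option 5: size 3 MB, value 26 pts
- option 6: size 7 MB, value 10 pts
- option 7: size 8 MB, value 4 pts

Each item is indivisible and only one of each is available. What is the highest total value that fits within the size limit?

114 pts

Check high-value combinations within 10 MB:
- option 2+option 4+option 5: size 2+4+3=9, value 42+46+26=114
- option 1+option 2+option 4: size 4+2+4=10, value 24+42+46=112
- option 1+option 2+option 5: size 4+2+3=9, value 24+42+26=92
- option 2+option 4: size 2+4=6, value 42+46=88
- option 3+option 4: size 6+4=10, value 37+46=83
Best: 114 pts.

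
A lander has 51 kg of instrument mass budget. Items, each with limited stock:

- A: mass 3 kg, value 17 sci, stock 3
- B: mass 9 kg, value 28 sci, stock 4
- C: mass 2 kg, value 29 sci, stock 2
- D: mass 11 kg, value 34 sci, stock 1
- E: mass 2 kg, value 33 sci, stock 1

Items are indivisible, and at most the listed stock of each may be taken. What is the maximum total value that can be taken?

Top feasible selections:
- 3×A + 4×B + 2×C + 1×E: mass 51, value 254
- 2×A + 3×B + 2×C + 1×D + 1×E: mass 50, value 243
- 2×A + 4×B + 2×C + 1×E: mass 48, value 237
Best: 254 sci.

254 sci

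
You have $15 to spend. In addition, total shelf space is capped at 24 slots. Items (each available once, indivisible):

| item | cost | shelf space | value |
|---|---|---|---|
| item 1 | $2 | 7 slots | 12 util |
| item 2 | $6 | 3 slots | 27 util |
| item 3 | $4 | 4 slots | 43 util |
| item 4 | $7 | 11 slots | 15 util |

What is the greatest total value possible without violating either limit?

82 util

Feasible sets respecting both limits:
- item 1+item 2+item 3: cost 12, shelf space 14, value 82
- item 2+item 3: cost 10, shelf space 7, value 70
- item 1+item 3+item 4: cost 13, shelf space 22, value 70
Best: 82 util.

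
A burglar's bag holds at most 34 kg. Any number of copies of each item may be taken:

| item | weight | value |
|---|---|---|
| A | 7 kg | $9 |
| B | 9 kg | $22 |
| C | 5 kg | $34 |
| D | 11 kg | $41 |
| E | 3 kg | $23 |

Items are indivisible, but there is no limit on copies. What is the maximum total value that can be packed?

$253

Best value-per-unit is E at 23/3, and filling with it alone uses weight 11×3=33. No mix of the others beats 11×23 = 253.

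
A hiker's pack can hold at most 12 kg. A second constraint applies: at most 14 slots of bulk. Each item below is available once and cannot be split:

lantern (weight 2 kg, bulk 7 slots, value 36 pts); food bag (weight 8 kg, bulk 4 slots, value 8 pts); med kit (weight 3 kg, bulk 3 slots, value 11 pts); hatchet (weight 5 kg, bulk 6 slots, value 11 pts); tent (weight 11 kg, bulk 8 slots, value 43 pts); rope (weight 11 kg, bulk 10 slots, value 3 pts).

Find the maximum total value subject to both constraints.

47 pts

Feasible sets respecting both limits:
- lantern+med kit: weight 5, bulk 10, value 47
- lantern+hatchet: weight 7, bulk 13, value 47
- lantern+food bag: weight 10, bulk 11, value 44
Best: 47 pts.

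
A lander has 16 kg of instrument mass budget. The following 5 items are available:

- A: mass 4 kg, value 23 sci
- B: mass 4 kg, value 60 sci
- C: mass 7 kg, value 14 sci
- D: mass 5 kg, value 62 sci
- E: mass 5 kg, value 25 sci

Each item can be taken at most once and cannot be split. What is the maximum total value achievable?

This is a 0/1 knapsack; check combinations near the capacity.
- B+D+E: mass 4+5+5=14, value 60+62+25=147
- A+B+D: mass 4+4+5=13, value 23+60+62=145
- B+C+D: mass 4+7+5=16, value 60+14+62=136
- B+D: mass 4+5=9, value 60+62=122
Best: 147 sci.

147 sci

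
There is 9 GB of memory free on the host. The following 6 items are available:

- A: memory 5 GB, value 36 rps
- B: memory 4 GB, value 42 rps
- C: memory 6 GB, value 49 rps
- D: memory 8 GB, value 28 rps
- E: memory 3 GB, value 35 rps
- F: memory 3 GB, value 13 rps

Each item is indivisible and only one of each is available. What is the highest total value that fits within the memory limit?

84 rps

This is a 0/1 knapsack; check combinations near the capacity.
- C+E: memory 6+3=9, value 49+35=84
- A+B: memory 5+4=9, value 36+42=78
- B+E: memory 4+3=7, value 42+35=77
- A+E: memory 5+3=8, value 36+35=71
- C+F: memory 6+3=9, value 49+13=62
Best: 84 rps.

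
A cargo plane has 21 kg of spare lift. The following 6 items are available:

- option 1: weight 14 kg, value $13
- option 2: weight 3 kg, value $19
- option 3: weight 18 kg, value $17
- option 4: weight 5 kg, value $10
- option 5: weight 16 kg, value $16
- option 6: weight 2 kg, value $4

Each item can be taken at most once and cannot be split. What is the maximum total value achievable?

Check high-value combinations within 21 kg:
- option 2+option 5+option 6: weight 3+16+2=21, value 19+16+4=39
- option 1+option 2+option 6: weight 14+3+2=19, value 13+19+4=36
- option 2+option 3: weight 3+18=21, value 19+17=36
- option 2+option 5: weight 3+16=19, value 19+16=35
Best: $39.

$39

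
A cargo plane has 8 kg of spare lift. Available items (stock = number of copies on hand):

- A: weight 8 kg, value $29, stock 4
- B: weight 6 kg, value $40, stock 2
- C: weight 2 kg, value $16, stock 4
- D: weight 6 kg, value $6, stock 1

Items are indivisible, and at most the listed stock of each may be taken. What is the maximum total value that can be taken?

$64

Top feasible selections:
- 4×C: weight 8, value 64
- 1×B + 1×C: weight 8, value 56
- 3×C: weight 6, value 48
- 1×B: weight 6, value 40
Best: $64.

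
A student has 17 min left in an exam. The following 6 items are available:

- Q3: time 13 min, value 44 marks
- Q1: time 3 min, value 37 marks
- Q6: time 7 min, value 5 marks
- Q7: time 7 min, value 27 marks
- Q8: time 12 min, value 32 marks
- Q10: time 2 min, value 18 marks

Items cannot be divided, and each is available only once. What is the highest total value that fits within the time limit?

Check high-value combinations within 17 min:
- Q1+Q8+Q10: time 3+12+2=17, value 37+32+18=87
- Q1+Q7+Q10: time 3+7+2=12, value 37+27+18=82
- Q3+Q1: time 13+3=16, value 44+37=81
Best: 87 marks.

87 marks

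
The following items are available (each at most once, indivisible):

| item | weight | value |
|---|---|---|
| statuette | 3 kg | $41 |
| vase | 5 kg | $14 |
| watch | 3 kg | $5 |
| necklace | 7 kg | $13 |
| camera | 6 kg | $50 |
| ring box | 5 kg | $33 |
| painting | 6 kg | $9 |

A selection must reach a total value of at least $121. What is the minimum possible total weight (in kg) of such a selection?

14

Subsets with value ≥ 121, sorted by total weight:
- statuette+camera+ring box: weight 14, value 124
- statuette+watch+camera+ring box: weight 17, value 129
- statuette+vase+camera+ring box: weight 19, value 138
Minimum weight: 14 kg.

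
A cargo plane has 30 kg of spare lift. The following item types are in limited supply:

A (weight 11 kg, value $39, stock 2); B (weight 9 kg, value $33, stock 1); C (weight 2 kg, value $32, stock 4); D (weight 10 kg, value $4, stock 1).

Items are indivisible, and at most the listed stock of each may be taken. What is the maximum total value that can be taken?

$206

Best selections within weight 30 and stock limits:
- 2×A + 4×C: weight 30, value 206
- 1×A + 1×B + 4×C: weight 28, value 200
- 2×A + 3×C: weight 28, value 174
- 1×A + 4×C + 1×D: weight 29, value 171
Best: $206.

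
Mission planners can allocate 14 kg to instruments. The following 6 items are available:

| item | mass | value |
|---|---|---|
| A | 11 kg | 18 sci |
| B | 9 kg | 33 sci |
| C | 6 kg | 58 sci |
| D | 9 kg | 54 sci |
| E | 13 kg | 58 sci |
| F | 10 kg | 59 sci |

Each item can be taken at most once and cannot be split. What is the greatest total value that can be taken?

59 sci

Check high-value combinations within 14 kg:
- F: mass 10, value 59
- C: mass 6, value 58
- E: mass 13, value 58
- D: mass 9, value 54
- B: mass 9, value 33
Best: 59 sci.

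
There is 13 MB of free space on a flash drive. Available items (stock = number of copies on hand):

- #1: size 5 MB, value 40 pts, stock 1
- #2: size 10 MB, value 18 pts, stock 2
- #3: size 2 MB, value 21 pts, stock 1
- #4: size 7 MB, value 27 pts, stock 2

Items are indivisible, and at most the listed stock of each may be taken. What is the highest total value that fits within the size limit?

67 pts

Best selections within size 13 and stock limits:
- 1×#1 + 1×#4: size 12, value 67
- 1×#1 + 1×#3: size 7, value 61
- 1×#3 + 1×#4: size 9, value 48
Best: 67 pts.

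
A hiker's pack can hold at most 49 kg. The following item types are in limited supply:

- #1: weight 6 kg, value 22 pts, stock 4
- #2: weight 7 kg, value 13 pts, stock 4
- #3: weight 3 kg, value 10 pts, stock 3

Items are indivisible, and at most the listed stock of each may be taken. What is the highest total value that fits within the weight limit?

144 pts

Top feasible selections:
- 4×#1 + 2×#2 + 3×#3: weight 47, value 144
- 4×#1 + 3×#2 + 1×#3: weight 48, value 137
- 3×#1 + 3×#2 + 3×#3: weight 48, value 135
- 4×#1 + 2×#2 + 2×#3: weight 44, value 134
Best: 144 pts.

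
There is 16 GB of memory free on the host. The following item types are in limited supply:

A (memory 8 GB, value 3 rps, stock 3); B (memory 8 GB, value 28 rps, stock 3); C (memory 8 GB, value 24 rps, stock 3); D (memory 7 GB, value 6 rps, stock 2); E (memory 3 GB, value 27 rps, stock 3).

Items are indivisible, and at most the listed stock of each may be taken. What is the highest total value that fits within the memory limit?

Top feasible selections:
- 1×D + 3×E: memory 16, value 87
- 1×B + 2×E: memory 14, value 82
- 3×E: memory 9, value 81
Best: 87 rps.

87 rps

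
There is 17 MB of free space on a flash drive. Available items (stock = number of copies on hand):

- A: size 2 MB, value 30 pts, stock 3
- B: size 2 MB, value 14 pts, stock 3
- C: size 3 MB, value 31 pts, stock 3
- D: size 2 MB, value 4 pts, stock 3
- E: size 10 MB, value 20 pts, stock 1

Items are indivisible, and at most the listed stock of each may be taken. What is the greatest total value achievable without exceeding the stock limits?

Top feasible selections:
- 3×A + 1×B + 3×C: size 17, value 197
- 3×A + 3×C + 1×D: size 17, value 187
- 3×A + 3×C: size 15, value 183
Best: 197 pts.

197 pts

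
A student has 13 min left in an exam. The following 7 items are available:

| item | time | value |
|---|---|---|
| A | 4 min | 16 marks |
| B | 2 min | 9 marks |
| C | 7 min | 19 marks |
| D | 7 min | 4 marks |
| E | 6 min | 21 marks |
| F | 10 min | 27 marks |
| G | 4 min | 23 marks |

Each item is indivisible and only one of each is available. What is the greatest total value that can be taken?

Check high-value combinations within 13 min:
- B+E+G: time 2+6+4=12, value 9+21+23=53
- B+C+G: time 2+7+4=13, value 9+19+23=51
- A+B+G: time 4+2+4=10, value 16+9+23=48
- A+B+E: time 4+2+6=12, value 16+9+21=46
Best: 53 marks.

53 marks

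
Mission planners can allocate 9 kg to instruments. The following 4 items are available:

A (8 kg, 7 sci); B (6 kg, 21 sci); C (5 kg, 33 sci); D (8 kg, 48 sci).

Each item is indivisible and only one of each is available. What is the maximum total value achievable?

Check high-value combinations within 9 kg:
- D: mass 8, value 48
- C: mass 5, value 33
- B: mass 6, value 21
Best: 48 sci.

48 sci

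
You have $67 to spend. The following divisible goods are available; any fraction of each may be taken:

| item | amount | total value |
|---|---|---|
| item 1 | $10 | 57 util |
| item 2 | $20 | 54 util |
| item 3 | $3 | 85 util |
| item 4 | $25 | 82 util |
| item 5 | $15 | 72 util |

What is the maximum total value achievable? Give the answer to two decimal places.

333.80

Take in order of value per unit:
- item 3 (85/3 per unit): all 3 → value 85, running total 85.00
- item 1 (57/10 per unit): all 10 → value 57, running total 142.00
- item 5 (72/15 per unit): all 15 → value 72, running total 214.00
- item 4 (82/25 per unit): all 25 → value 82, running total 296.00
- item 2 (54/20 per unit): 14 of 20 → value 14×54/20 = 37.8000, running total 333.80
Total 333.80.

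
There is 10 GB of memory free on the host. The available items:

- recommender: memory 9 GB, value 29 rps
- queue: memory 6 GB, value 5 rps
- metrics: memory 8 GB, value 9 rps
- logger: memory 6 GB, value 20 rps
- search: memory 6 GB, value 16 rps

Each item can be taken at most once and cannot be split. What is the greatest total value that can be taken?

29 rps

This is a 0/1 knapsack; check combinations near the capacity.
- recommender: memory 9, value 29
- logger: memory 6, value 20
- search: memory 6, value 16
- metrics: memory 8, value 9
Best: 29 rps.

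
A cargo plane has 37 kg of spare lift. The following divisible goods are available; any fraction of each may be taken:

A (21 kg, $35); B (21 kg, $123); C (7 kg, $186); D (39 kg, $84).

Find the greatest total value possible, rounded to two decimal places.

328.38

Take in order of value per unit:
- C (186/7 per unit): all 7 → value 186, running total 186.00
- B (123/21 per unit): all 21 → value 123, running total 309.00
- D (84/39 per unit): 9 of 39 → value 9×84/39 = 19.3846, running total 328.38
Total 328.38.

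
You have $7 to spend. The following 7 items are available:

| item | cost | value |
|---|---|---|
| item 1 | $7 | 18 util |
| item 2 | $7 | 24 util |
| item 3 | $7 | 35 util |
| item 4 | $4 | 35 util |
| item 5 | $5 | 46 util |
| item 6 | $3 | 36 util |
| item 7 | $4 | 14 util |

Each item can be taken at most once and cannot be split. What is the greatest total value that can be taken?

Check high-value combinations within $7:
- item 4+item 6: cost 4+3=7, value 35+36=71
- item 6+item 7: cost 3+4=7, value 36+14=50
- item 5: cost 5, value 46
- item 6: cost 3, value 36
Best: 71 util.

71 util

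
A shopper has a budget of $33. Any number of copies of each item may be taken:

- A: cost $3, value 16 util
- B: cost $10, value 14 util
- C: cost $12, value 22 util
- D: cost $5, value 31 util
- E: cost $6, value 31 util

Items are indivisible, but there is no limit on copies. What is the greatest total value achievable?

202 util

Best value-per-unit is D at 31/5; filling with it alone gives 6×31 = 186.
Optimal mix: 1×A + 6×D → cost 33, value 202.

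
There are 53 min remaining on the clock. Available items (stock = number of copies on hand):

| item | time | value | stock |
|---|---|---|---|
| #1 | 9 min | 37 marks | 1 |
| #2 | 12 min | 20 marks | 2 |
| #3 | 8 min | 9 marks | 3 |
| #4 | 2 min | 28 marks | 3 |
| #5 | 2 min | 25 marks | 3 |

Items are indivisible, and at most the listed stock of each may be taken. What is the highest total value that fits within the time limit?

245 marks

Best selections within time 53 and stock limits:
- 1×#1 + 2×#2 + 1×#3 + 3×#4 + 3×#5: time 53, value 245
- 1×#1 + 2×#2 + 3×#4 + 3×#5: time 45, value 236
- 1×#1 + 1×#2 + 2×#3 + 3×#4 + 3×#5: time 49, value 234
- 1×#1 + 1×#2 + 1×#3 + 3×#4 + 3×#5: time 41, value 225
Best: 245 marks.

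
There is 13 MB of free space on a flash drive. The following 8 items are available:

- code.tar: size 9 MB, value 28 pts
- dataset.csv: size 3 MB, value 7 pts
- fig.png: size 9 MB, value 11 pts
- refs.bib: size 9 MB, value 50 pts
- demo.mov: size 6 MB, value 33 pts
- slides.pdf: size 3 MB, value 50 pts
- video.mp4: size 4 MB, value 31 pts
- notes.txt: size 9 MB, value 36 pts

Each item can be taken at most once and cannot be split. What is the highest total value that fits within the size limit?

114 pts

Check high-value combinations within 13 MB:
- demo.mov+slides.pdf+video.mp4: size 6+3+4=13, value 33+50+31=114
- refs.bib+slides.pdf: size 9+3=12, value 50+50=100
- dataset.csv+demo.mov+slides.pdf: size 3+6+3=12, value 7+33+50=90
- dataset.csv+slides.pdf+video.mp4: size 3+3+4=10, value 7+50+31=88
Best: 114 pts.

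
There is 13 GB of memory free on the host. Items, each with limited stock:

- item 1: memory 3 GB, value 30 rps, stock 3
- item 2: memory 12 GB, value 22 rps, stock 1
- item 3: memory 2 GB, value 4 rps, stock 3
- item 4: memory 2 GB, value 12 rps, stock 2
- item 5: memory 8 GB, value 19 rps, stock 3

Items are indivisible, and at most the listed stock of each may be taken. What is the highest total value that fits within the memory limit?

114 rps

Top feasible selections:
- 3×item 1 + 2×item 4: memory 13, value 114
- 3×item 1 + 1×item 3 + 1×item 4: memory 13, value 106
- 3×item 1 + 1×item 4: memory 11, value 102
Best: 114 rps.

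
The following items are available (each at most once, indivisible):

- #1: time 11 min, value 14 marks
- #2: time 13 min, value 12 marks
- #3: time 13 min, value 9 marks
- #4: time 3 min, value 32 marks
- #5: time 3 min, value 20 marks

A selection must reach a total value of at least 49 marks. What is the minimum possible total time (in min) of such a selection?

6

Subsets with value ≥ 49, sorted by total time:
- #4+#5: time 6, value 52
- #1+#4+#5: time 17, value 66
- #2+#4+#5: time 19, value 64
Minimum time: 6 min.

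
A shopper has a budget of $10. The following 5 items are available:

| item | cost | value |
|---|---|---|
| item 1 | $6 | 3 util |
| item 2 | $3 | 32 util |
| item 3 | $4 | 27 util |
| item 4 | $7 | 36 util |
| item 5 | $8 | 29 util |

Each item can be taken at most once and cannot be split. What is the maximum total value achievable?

Check high-value combinations within $10:
- item 2+item 4: cost 3+7=10, value 32+36=68
- item 2+item 3: cost 3+4=7, value 32+27=59
- item 4: cost 7, value 36
Best: 68 util.

68 util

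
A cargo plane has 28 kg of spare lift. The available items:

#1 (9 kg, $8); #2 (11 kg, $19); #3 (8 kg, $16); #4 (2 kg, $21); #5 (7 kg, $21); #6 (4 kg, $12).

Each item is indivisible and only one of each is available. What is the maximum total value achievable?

This is a 0/1 knapsack; check combinations near the capacity.
- #2+#3+#4+#5: weight 11+8+2+7=28, value 19+16+21+21=77
- #2+#4+#5+#6: weight 11+2+7+4=24, value 19+21+21+12=73
- #3+#4+#5+#6: weight 8+2+7+4=21, value 16+21+21+12=70
- #2+#3+#4+#6: weight 11+8+2+4=25, value 19+16+21+12=68
Best: $77.

$77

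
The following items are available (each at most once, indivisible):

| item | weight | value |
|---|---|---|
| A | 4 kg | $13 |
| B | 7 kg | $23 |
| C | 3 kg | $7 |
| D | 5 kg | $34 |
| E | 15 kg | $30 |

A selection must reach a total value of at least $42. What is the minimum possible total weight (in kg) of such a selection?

9

Subsets with value ≥ 42, sorted by total weight:
- A+D: weight 9, value 47
- B+D: weight 12, value 57
- A+C+D: weight 12, value 54
Minimum weight: 9 kg.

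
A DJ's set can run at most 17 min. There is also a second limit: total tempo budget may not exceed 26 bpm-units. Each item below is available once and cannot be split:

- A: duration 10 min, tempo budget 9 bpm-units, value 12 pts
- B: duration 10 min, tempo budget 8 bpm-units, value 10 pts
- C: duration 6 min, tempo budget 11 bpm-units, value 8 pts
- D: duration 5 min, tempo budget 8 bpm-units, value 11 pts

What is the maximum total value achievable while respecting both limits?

Feasible sets respecting both limits:
- A+D: duration 15, tempo budget 17, value 23
- B+D: duration 15, tempo budget 16, value 21
- A+C: duration 16, tempo budget 20, value 20
Best: 23 pts.

23 pts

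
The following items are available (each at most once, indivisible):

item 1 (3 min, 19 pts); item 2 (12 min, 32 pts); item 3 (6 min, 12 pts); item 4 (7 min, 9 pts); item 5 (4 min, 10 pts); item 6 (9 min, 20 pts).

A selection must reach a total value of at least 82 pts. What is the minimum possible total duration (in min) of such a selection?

Subsets with value ≥ 82, sorted by total duration:
- item 1+item 2+item 3+item 6: duration 30, value 83
- item 1+item 2+item 3+item 4+item 5: duration 32, value 82
- item 1+item 2+item 3+item 5+item 6: duration 34, value 93
- item 1+item 2+item 4+item 5+item 6: duration 35, value 90
Minimum duration: 30 min.

30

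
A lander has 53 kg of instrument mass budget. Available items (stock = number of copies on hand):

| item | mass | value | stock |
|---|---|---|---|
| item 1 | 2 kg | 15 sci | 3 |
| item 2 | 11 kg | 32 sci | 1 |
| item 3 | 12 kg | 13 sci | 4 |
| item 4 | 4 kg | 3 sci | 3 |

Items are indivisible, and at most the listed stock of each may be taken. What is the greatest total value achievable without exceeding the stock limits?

Top feasible selections:
- 3×item 1 + 1×item 2 + 3×item 3: mass 53, value 116
- 3×item 1 + 1×item 2 + 2×item 3 + 3×item 4: mass 53, value 112
- 3×item 1 + 1×item 2 + 2×item 3 + 2×item 4: mass 49, value 109
- 3×item 1 + 1×item 2 + 2×item 3 + 1×item 4: mass 45, value 106
Best: 116 sci.

116 sci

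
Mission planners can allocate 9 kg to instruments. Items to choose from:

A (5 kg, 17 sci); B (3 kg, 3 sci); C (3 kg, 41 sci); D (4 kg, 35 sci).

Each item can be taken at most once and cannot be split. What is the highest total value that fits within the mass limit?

Check high-value combinations within 9 kg:
- C+D: mass 3+4=7, value 41+35=76
- A+C: mass 5+3=8, value 17+41=58
- A+D: mass 5+4=9, value 17+35=52
Best: 76 sci.

76 sci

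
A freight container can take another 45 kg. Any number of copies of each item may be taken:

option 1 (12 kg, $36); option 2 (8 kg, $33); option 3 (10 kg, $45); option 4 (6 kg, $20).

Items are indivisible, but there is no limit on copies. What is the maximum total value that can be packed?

$189

Best value-per-unit is option 3 at 45/10; filling with it alone gives 4×45 = 180.
Optimal mix: 3×option 2 + 2×option 3 → weight 44, value 189.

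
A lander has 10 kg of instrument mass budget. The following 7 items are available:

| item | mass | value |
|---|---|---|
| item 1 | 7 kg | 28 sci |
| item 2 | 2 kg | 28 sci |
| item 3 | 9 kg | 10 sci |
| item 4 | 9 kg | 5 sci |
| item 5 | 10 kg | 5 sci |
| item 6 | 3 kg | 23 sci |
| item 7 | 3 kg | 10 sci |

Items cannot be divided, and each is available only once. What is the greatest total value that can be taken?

Check high-value combinations within 10 kg:
- item 2+item 6+item 7: mass 2+3+3=8, value 28+23+10=61
- item 1+item 2: mass 7+2=9, value 28+28=56
- item 2+item 6: mass 2+3=5, value 28+23=51
- item 1+item 6: mass 7+3=10, value 28+23=51
- item 2+item 7: mass 2+3=5, value 28+10=38
Best: 61 sci.

61 sci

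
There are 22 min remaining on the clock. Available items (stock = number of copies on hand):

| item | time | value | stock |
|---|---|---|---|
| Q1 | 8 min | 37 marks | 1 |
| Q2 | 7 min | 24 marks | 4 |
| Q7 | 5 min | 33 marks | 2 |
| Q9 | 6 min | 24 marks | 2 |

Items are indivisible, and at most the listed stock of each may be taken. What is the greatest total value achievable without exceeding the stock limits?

Best selections within time 22 and stock limits:
- 2×Q7 + 2×Q9: time 22, value 114
- 1×Q1 + 2×Q7: time 18, value 103
Best: 114 marks.

114 marks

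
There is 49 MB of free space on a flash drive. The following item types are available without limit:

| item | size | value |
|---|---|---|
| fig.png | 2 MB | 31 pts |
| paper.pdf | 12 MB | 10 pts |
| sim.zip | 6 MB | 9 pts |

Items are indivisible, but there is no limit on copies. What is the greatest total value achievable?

744 pts

Best value-per-unit is fig.png at 31/2, and filling with it alone uses size 24×2=48. No mix of the others beats 24×31 = 744.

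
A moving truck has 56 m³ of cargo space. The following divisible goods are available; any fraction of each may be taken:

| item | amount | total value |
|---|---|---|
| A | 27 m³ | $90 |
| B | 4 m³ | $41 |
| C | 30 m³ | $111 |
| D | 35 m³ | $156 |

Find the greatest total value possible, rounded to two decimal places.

259.90

Take in order of value per unit:
- B (41/4 per unit): all 4 → value 41, running total 41.00
- D (156/35 per unit): all 35 → value 156, running total 197.00
- C (111/30 per unit): 17 of 30 → value 17×111/30 = 62.9000, running total 259.90
Total 259.90.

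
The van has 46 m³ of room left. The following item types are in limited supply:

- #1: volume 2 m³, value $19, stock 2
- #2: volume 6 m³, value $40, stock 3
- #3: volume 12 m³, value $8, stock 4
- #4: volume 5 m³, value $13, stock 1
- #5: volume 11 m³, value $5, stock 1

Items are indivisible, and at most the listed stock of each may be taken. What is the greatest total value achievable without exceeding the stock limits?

Best selections within volume 46 and stock limits:
- 2×#1 + 3×#2 + 1×#3 + 1×#4: volume 39, value 179
- 2×#1 + 3×#2 + 1×#4 + 1×#5: volume 38, value 176
Best: $179.

$179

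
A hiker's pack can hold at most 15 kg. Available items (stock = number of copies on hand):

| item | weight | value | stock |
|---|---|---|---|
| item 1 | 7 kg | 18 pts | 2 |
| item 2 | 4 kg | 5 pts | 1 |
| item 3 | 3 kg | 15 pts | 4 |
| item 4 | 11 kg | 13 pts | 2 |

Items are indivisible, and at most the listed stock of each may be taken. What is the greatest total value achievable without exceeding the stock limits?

60 pts

Top feasible selections:
- 4×item 3: weight 12, value 60
- 1×item 2 + 3×item 3: weight 13, value 50
Best: 60 pts.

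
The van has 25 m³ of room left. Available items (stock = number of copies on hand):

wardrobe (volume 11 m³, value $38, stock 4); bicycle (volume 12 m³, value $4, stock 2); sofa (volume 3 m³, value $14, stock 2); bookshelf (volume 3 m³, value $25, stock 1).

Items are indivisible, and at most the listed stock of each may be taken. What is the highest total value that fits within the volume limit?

$101

Top feasible selections:
- 2×wardrobe + 1×bookshelf: volume 25, value 101
- 1×wardrobe + 2×sofa + 1×bookshelf: volume 20, value 91
- 2×wardrobe + 1×sofa: volume 25, value 90
- 1×wardrobe + 1×sofa + 1×bookshelf: volume 17, value 77
Best: $101.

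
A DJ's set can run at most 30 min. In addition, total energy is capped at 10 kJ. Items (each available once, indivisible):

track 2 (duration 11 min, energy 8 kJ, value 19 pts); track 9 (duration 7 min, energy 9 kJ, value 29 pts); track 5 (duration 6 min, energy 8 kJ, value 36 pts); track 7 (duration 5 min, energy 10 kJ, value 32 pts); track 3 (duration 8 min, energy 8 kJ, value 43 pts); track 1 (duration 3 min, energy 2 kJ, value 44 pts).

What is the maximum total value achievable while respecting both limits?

Feasible sets respecting both limits:
- track 3+track 1: duration 11, energy 10, value 87
- track 5+track 1: duration 9, energy 10, value 80
- track 2+track 1: duration 14, energy 10, value 63
Best: 87 pts.

87 pts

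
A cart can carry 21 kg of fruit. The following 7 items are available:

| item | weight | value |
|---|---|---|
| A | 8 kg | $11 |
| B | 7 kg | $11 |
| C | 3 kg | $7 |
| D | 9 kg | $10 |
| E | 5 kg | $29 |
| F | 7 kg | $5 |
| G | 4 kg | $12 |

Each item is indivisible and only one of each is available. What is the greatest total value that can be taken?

This is a 0/1 knapsack; check combinations near the capacity.
- B+C+E+G: weight 7+3+5+4=19, value 11+7+29+12=59
- A+C+E+G: weight 8+3+5+4=20, value 11+7+29+12=59
- C+D+E+G: weight 3+9+5+4=21, value 7+10+29+12=58
- C+E+F+G: weight 3+5+7+4=19, value 7+29+5+12=53
Best: $59.

$59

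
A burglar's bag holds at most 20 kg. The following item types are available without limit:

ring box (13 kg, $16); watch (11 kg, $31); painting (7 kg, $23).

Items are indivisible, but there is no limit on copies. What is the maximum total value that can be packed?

Best value-per-unit is painting at 23/7; filling with it alone gives 2×23 = 46.
Optimal mix: 1×watch + 1×painting → weight 18, value 54.

$54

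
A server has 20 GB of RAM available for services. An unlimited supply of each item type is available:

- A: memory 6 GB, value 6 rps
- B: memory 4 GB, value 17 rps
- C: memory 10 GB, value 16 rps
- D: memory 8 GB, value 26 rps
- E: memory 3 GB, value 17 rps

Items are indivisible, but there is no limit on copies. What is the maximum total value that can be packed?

102 rps

Best value-per-unit is E at 17/3; filling with it alone gives 6×17 = 102.
Optimal mix: 2×B + 4×E → memory 20, value 102.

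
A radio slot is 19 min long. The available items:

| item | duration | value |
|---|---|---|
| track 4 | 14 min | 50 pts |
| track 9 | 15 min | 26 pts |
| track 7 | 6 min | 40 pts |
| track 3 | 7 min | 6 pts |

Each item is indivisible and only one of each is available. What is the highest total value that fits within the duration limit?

Check high-value combinations within 19 min:
- track 4: duration 14, value 50
- track 7+track 3: duration 6+7=13, value 40+6=46
- track 7: duration 6, value 40
- track 9: duration 15, value 26
- track 3: duration 7, value 6
Best: 50 pts.

50 pts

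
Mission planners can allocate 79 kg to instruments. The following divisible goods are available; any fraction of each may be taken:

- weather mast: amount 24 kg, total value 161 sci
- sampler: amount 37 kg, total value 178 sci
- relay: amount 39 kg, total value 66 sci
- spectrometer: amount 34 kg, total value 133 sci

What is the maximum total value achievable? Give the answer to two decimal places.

409.41

Take in order of value per unit:
- weather mast (161/24 per unit): all 24 → value 161, running total 161.00
- sampler (178/37 per unit): all 37 → value 178, running total 339.00
- spectrometer (133/34 per unit): 18 of 34 → value 18×133/34 = 70.4118, running total 409.41
Total 409.41.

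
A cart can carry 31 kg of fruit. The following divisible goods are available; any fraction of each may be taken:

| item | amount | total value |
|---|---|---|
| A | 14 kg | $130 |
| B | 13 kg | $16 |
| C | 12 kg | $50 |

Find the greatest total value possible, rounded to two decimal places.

186.15

Take in order of value per unit:
- A (130/14 per unit): all 14 → value 130, running total 130.00
- C (50/12 per unit): all 12 → value 50, running total 180.00
- B (16/13 per unit): 5 of 13 → value 5×16/13 = 6.1538, running total 186.15
Total 186.15.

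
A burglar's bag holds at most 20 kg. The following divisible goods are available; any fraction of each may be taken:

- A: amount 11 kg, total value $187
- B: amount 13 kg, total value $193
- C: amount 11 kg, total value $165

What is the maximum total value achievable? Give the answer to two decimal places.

322.00

Take in order of value per unit:
- A (187/11 per unit): all 11 → value 187, running total 187.00
- C (165/11 per unit): 9 of 11 → value 9×165/11 = 135.0000, running total 322.00
Total 322.00.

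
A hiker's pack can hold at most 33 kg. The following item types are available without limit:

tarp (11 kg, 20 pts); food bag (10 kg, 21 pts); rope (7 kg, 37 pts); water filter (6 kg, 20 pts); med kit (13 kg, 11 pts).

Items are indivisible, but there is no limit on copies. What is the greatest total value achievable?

151 pts

Best value-per-unit is rope at 37/7; filling with it alone gives 4×37 = 148.
Optimal mix: 3×rope + 2×water filter → weight 33, value 151.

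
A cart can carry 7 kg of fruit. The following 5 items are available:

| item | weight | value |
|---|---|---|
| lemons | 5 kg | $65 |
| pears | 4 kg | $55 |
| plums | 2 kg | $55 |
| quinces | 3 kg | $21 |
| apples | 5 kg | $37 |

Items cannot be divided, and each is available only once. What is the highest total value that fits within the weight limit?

Check high-value combinations within 7 kg:
- lemons+plums: weight 5+2=7, value 65+55=120
- pears+plums: weight 4+2=6, value 55+55=110
- plums+apples: weight 2+5=7, value 55+37=92
- plums+quinces: weight 2+3=5, value 55+21=76
Best: $120.

$120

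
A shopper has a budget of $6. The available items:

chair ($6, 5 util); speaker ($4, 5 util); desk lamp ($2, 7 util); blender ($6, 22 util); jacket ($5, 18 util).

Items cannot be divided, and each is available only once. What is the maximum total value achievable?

Check high-value combinations within $6:
- blender: cost 6, value 22
- jacket: cost 5, value 18
- speaker+desk lamp: cost 4+2=6, value 5+7=12
- desk lamp: cost 2, value 7
- speaker: cost 4, value 5
Best: 22 util.

22 util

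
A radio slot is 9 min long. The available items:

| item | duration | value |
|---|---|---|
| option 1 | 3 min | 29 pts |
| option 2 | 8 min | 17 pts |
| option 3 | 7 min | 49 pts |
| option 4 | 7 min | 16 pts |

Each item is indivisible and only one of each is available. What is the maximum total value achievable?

Check high-value combinations within 9 min:
- option 3: duration 7, value 49
- option 1: duration 3, value 29
- option 2: duration 8, value 17
Best: 49 pts.

49 pts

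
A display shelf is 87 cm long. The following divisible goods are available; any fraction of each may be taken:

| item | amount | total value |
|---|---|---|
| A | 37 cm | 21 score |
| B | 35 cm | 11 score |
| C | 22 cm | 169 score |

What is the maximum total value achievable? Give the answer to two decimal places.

Take in order of value per unit:
- C (169/22 per unit): all 22 → value 169, running total 169.00
- A (21/37 per unit): all 37 → value 21, running total 190.00
- B (11/35 per unit): 28 of 35 → value 28×11/35 = 8.8000, running total 198.80
Total 198.80.

198.80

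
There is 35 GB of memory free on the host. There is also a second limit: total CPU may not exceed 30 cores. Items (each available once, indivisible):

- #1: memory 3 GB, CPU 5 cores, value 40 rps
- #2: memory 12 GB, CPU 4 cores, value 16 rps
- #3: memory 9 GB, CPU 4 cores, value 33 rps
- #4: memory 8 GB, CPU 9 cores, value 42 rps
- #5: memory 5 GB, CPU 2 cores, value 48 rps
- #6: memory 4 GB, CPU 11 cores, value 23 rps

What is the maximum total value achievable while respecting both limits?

163 rps

Feasible sets respecting both limits:
- #1+#3+#4+#5: memory 25, CPU 20, value 163
- #1+#2+#3+#5+#6: memory 33, CPU 26, value 160
- #1+#4+#5+#6: memory 20, CPU 27, value 153
Best: 163 rps.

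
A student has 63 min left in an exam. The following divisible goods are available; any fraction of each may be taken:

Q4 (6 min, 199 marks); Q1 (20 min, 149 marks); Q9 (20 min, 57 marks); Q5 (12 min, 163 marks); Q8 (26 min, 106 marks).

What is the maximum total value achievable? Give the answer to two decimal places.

612.92

Take in order of value per unit:
- Q4 (199/6 per unit): all 6 → value 199, running total 199.00
- Q5 (163/12 per unit): all 12 → value 163, running total 362.00
- Q1 (149/20 per unit): all 20 → value 149, running total 511.00
- Q8 (106/26 per unit): 25 of 26 → value 25×106/26 = 101.9231, running total 612.92
Total 612.92.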